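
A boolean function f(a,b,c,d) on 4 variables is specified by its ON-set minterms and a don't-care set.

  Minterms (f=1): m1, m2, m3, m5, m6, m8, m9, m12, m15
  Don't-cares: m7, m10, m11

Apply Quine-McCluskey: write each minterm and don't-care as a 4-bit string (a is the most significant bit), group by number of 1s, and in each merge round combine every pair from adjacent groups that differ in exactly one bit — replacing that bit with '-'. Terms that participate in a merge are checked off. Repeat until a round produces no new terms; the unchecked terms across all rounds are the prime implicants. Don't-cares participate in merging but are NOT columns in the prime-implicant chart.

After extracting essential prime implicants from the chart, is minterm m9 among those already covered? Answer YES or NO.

NO

[col 0] 0001*, 0010*, 0011*, 0101*, 0110*, 0111*, 1000*, 1001*, 1010*, 1011*, 1100*, 1111*
[col 1] -001*, -010*, -011*, -111*, 0-01*, 0-10*, 0-11*, 00-1*, 001-*, 01-1*, 011-*, 1-00, 1-11*, 10-0*, 10-1*, 100-*, 101-*
[col 2] --11, -0-1, -01-, 0--1, 0-1-, 10--
Prime implicants: --11, -0-1, -01-, 0--1, 0-1-, 1-00, 10--
PI chart (minterm → PIs covering it):
  1 | -0-1,0--1
  2 | -01-,0-1-
  3 | --11,-0-1,-01-,0--1,0-1-
  5 | 0--1  (sole → essential)
  6 | 0-1-  (sole → essential)
  8 | 1-00,10--
  9 | -0-1,10--
  12 | 1-00  (sole → essential)
  15 | --11  (sole → essential)
Essential prime implicants: --11, 0--1, 0-1-, 1-00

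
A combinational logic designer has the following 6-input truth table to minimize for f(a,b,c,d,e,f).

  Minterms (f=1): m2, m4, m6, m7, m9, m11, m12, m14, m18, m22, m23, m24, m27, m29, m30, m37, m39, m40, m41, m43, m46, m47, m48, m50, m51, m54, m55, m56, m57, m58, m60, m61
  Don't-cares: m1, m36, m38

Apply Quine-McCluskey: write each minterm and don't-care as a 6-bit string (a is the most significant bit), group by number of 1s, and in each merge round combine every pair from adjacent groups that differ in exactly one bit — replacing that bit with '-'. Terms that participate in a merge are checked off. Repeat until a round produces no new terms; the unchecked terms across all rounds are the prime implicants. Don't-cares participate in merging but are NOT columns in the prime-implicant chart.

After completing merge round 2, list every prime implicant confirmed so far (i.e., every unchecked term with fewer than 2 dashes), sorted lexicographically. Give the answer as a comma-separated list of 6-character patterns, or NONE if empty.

-11000, -11101, 0-1011, 00-001, 101-11

[col 0] 000001*, 000010*, 000100*, 000110*, 000111*, 001001*, 001011*, 001100*, 001110*, 010010*, 010110*, 010111*, 011000*, 011011*, 011101*, 011110*, 100100*, 100101*, 100110*, 100111*, 101000*, 101001*, 101011*, 101110*, 101111*, 110000*, 110010*, 110011*, 110110*, 110111*, 111000*, 111001*, 111010*, 111100*, 111101*
[col 1] -00100*, -00110*, -00111*, -01001*, -01011*, -01110*, -10010*, -10110*, -10111*, -11000, -11101, 0-0010*, 0-0110*, 0-0111*, 0-1011, 0-1110*, 00-001, 00-100*, 00-110*, 000-10*, 0001-0*, 00011-*, 0010-1*, 0011-0*, 01-110*, 010-10*, 01011-*, 1-0110*, 1-0111*, 1-1000*, 1-1001*, 10-110*, 10-111*, 1001-0*, 1001-1*, 10010-*, 10011-*, 101-11, 1010-1*, 10100-*, 10111-*, 11-000*, 11-010*, 110-10*, 110-11*, 1100-0*, 11001-*, 11011-*, 111-00*, 111-01*, 1110-0*, 11100-*, 11110-*
[col 2] --0110*, --0111*, -0-110, -001-0, -0011-*, -010-1, -10-10, -1011-*, 0--110, 0-0-10, 0-011-*, 00-1-0, 1-011-*, 1-100-, 10-11-, 1001--, 11-0-0, 110-1-, 111-0-
[col 3] --011-
Prime implicants: --011-, -0-110, -001-0, -010-1, -10-10, -11000, -11101, 0--110, 0-0-10, 0-1011, 00-001, 00-1-0, 1-100-, 10-11-, 1001--, 101-11, 11-0-0, 110-1-, 111-0-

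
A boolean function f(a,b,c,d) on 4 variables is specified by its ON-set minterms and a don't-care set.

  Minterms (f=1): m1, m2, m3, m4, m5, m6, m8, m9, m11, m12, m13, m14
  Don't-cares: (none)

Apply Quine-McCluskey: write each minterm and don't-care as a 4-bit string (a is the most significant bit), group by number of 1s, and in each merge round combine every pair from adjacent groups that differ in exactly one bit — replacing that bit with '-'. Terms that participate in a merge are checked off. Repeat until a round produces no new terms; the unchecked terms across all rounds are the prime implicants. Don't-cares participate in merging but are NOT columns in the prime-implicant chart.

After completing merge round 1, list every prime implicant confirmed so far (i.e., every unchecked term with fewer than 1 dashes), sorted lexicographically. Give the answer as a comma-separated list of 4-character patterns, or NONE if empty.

NONE

size-2^0 implicants → 0001(✓)  0010(✓)  0011(✓)  0100(✓)  0101(✓)  0110(✓)  1000(✓)  1001(✓)  1011(✓)  1100(✓)  1101(✓)  1110(✓)
size-2^1 implicants → -001(✓)  -011(✓)  -100(✓)  -101(✓)  -110(✓)  0-01(✓)  0-10  00-1(✓)  001-  01-0(✓)  010-(✓)  1-00(✓)  1-01(✓)  10-1(✓)  100-(✓)  11-0(✓)  110-(✓)
size-2^2 implicants → --01  -0-1  -1-0  -10-  1-0-
Unchecked terms (primes): --01, -0-1, -1-0, -10-, 0-10, 001-, 1-0-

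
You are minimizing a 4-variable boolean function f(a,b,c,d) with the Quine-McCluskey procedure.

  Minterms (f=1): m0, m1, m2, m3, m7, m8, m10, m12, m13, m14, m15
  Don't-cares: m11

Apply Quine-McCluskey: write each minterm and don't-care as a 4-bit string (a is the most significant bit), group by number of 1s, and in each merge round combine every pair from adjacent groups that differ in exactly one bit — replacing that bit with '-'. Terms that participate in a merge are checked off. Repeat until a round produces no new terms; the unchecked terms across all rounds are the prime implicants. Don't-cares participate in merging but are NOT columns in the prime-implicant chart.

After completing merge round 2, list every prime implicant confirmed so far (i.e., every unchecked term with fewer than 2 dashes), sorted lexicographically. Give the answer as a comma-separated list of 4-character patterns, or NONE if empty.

NONE

size-2^0 implicants → 0000(✓)  0001(✓)  0010(✓)  0011(✓)  0111(✓)  1000(✓)  1010(✓)  1011(✓)  1100(✓)  1101(✓)  1110(✓)  1111(✓)
size-2^1 implicants → -000(✓)  -010(✓)  -011(✓)  -111(✓)  0-11(✓)  00-0(✓)  00-1(✓)  000-(✓)  001-(✓)  1-00(✓)  1-10(✓)  1-11(✓)  10-0(✓)  101-(✓)  11-0(✓)  11-1(✓)  110-(✓)  111-(✓)
size-2^2 implicants → --11  -0-0  -01-  00--  1--0  1-1-  11--
Unchecked terms (primes): --11, -0-0, -01-, 00--, 1--0, 1-1-, 11--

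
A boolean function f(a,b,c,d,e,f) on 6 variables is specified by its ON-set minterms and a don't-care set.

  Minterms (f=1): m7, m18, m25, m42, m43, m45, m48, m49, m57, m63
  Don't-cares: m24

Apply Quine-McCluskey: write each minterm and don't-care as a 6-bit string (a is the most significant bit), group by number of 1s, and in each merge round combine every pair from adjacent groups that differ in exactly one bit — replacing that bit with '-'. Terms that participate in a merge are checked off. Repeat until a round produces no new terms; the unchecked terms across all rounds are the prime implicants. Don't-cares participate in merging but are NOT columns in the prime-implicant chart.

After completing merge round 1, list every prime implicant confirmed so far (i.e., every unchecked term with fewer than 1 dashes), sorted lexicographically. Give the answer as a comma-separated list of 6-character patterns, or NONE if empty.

000111, 010010, 101101, 111111

[col 0] 000111, 010010, 011000*, 011001*, 101010*, 101011*, 101101, 110000*, 110001*, 111001*, 111111
[col 1] -11001, 01100-, 10101-, 11-001, 11000-
Prime implicants: -11001, 000111, 010010, 01100-, 10101-, 101101, 11-001, 11000-, 111111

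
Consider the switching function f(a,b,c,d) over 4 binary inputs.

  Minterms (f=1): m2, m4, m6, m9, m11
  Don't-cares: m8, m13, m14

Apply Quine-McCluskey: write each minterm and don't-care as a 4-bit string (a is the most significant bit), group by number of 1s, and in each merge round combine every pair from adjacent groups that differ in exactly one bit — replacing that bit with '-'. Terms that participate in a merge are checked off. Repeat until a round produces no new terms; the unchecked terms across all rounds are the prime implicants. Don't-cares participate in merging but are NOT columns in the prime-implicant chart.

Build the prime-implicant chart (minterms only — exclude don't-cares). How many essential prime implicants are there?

3

size-2^0 implicants → 0010(✓)  0100(✓)  0110(✓)  1000(✓)  1001(✓)  1011(✓)  1101(✓)  1110(✓)
size-2^1 implicants → -110  0-10  01-0  1-01  10-1  100-
Unchecked terms (primes): -110, 0-10, 01-0, 1-01, 10-1, 100-
Minterm coverage:
  m2 ⊆ 0-10 [E]
  m4 ⊆ 01-0 [E]
  m6 ⊆ -110,0-10,01-0
  m9 ⊆ 1-01,10-1,100-
  m11 ⊆ 10-1 [E]
E = {0-10, 01-0, 10-1}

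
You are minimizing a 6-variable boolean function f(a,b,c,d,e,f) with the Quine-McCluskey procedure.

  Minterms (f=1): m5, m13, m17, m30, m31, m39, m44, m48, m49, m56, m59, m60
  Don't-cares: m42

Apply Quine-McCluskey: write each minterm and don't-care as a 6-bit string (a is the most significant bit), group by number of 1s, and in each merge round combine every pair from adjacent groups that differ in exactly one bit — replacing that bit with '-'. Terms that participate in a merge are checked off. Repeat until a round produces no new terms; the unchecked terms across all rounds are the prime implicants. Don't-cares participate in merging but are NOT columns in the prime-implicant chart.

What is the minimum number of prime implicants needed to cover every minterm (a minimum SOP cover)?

[col 0] 000101*, 001101*, 010001*, 011110*, 011111*, 100111, 101010, 101100*, 110000*, 110001*, 111000*, 111011, 111100*
[col 1] -10001, 00-101, 01111-, 1-1100, 11-000, 11000-, 111-00
Prime implicants: -10001, 00-101, 01111-, 1-1100, 100111, 101010, 11-000, 11000-, 111-00, 111011
PI chart (minterm → PIs covering it):
  5 | 00-101  (sole → essential)
  13 | 00-101  (sole → essential)
  17 | -10001  (sole → essential)
  30 | 01111-  (sole → essential)
  31 | 01111-  (sole → essential)
  39 | 100111  (sole → essential)
  44 | 1-1100  (sole → essential)
  48 | 11-000,11000-
  49 | -10001,11000-
  56 | 11-000,111-00
  59 | 111011  (sole → essential)
  60 | 1-1100,111-00
Essential prime implicants: -10001, 00-101, 01111-, 1-1100, 100111, 111011
Petrick residual → 11-000
Minimum SOP uses 7 PIs: bc'd'e'f + a'b'de'f + a'bcde + acde'f' + ab'c'def + abd'e'f' + abcd'ef

7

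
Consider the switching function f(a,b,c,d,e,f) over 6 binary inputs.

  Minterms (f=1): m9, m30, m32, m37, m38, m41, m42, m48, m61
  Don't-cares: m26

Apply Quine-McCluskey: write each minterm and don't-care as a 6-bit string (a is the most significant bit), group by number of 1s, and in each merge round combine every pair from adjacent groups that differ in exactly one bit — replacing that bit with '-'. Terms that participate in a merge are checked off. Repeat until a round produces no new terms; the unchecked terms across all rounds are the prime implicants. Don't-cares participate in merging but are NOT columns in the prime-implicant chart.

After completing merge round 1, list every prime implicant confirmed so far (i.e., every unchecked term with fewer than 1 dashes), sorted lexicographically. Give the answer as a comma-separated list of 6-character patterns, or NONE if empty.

100101, 100110, 101010, 111101

size-2^0 implicants → 001001(✓)  011010(✓)  011110(✓)  100000(✓)  100101  100110  101001(✓)  101010  110000(✓)  111101
size-2^1 implicants → -01001  011-10  1-0000
Unchecked terms (primes): -01001, 011-10, 1-0000, 100101, 100110, 101010, 111101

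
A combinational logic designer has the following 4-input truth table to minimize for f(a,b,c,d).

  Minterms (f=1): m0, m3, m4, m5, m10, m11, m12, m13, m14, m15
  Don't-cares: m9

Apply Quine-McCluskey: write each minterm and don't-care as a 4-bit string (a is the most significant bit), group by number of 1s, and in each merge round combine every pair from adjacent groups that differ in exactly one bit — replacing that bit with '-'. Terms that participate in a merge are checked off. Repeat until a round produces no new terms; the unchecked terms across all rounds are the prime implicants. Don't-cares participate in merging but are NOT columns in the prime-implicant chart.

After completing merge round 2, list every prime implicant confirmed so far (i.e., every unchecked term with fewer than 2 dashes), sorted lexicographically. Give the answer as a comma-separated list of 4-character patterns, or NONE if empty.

-011, 0-00

[col 0] 0000*, 0011*, 0100*, 0101*, 1001*, 1010*, 1011*, 1100*, 1101*, 1110*, 1111*
[col 1] -011, -100*, -101*, 0-00, 010-*, 1-01*, 1-10*, 1-11*, 10-1*, 101-*, 11-0*, 11-1*, 110-*, 111-*
[col 2] -10-, 1--1, 1-1-, 11--
Prime implicants: -011, -10-, 0-00, 1--1, 1-1-, 11--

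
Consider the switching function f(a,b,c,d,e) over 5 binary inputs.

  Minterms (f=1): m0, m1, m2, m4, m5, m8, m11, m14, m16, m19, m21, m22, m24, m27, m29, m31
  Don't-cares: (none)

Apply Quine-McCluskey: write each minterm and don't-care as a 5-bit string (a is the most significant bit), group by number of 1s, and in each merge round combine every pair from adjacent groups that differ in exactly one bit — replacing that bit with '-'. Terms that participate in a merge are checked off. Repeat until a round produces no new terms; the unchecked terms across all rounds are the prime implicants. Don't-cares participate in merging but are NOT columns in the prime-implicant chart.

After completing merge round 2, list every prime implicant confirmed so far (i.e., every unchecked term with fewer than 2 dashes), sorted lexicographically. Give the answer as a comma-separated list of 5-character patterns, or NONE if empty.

-0101, -1011, 000-0, 01110, 1-011, 1-101, 10110, 11-11, 111-1

Round 0: 00000✓ 00001✓ 00010✓ 00100✓ 00101✓ 01000✓ 01011✓ 01110 10000✓ 10011✓ 10101✓ 10110 11000✓ 11011✓ 11101✓ 11111✓
Round 1: -0000✓ -0101 -1000✓ -1011 0-000✓ 00-00✓ 00-01✓ 000-0 0000-✓ 0010-✓ 1-000✓ 1-011 1-101 11-11 111-1
Round 2: --000 00-0-
PIs = {--000, -0101, -1011, 00-0-, 000-0, 01110, 1-011, 1-101, 10110, 11-11, 111-1}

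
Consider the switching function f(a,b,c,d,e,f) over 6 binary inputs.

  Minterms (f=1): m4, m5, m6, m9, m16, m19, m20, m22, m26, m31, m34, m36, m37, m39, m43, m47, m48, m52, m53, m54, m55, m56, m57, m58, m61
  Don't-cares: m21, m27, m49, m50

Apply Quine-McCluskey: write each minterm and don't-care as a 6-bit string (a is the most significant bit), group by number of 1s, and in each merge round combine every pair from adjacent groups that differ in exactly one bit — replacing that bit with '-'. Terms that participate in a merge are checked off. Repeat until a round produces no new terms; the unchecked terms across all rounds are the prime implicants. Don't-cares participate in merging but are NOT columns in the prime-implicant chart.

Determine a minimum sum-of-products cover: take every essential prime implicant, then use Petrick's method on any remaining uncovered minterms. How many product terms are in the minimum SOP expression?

size-2^0 implicants → 000100(✓)  000101(✓)  000110(✓)  001001  010000(✓)  010011(✓)  010100(✓)  010101(✓)  010110(✓)  011010(✓)  011011(✓)  011111(✓)  100010(✓)  100100(✓)  100101(✓)  100111(✓)  101011(✓)  101111(✓)  110000(✓)  110001(✓)  110010(✓)  110100(✓)  110101(✓)  110110(✓)  110111(✓)  111000(✓)  111001(✓)  111010(✓)  111101(✓)
size-2^1 implicants → -00100(✓)  -00101(✓)  -10000(✓)  -10100(✓)  -10101(✓)  -10110(✓)  -11010  0-0100(✓)  0-0101(✓)  0-0110(✓)  0001-0(✓)  00010-(✓)  01-011  010-00(✓)  0101-0(✓)  01010-(✓)  011-11  01101-  1-0010  1-0100(✓)  1-0101(✓)  1-0111(✓)  10-111  1001-1(✓)  10010-(✓)  101-11  11-000(✓)  11-001(✓)  11-010(✓)  11-101(✓)  110-00(✓)  110-01(✓)  110-10(✓)  1100-0(✓)  11000-(✓)  1101-0(✓)  1101-1(✓)  11010-(✓)  11011-(✓)  111-01(✓)  1110-0(✓)  11100-(✓)
size-2^2 implicants → --0100(✓)  --0101(✓)  -0010-(✓)  -10-00  -101-0  -1010-(✓)  0-01-0  0-010-(✓)  1-01-1  1-010-(✓)  11--01  11-0-0  11-00-  110--0  110-0-  1101--
size-2^3 implicants → --010-
Unchecked terms (primes): --010-, -10-00, -101-0, -11010, 0-01-0, 001001, 01-011, 011-11, 01101-, 1-0010, 1-01-1, 10-111, 101-11, 11--01, 11-0-0, 11-00-, 110--0, 110-0-, 1101--
Minterm coverage:
  m4 ⊆ --010-,0-01-0
  m5 ⊆ --010- [E]
  m6 ⊆ 0-01-0 [E]
  m9 ⊆ 001001 [E]
  m16 ⊆ -10-00 [E]
  m19 ⊆ 01-011 [E]
  m20 ⊆ --010-,-10-00,-101-0,0-01-0
  m22 ⊆ -101-0,0-01-0
  m26 ⊆ -11010,01101-
  m31 ⊆ 011-11 [E]
  m34 ⊆ 1-0010 [E]
  m36 ⊆ --010- [E]
  m37 ⊆ --010-,1-01-1
  m39 ⊆ 1-01-1,10-111
  m43 ⊆ 101-11 [E]
  m47 ⊆ 10-111,101-11
  m48 ⊆ -10-00,11-0-0,11-00-,110--0,110-0-
  m52 ⊆ --010-,-10-00,-101-0,110--0,110-0-,1101--
  m53 ⊆ --010-,1-01-1,11--01,110-0-,1101--
  m54 ⊆ -101-0,110--0,1101--
  m55 ⊆ 1-01-1,1101--
  m56 ⊆ 11-0-0,11-00-
  m57 ⊆ 11--01,11-00-
  m58 ⊆ -11010,11-0-0
  m61 ⊆ 11--01 [E]
E = {--010-, -10-00, 0-01-0, 001001, 01-011, 011-11, 1-0010, 101-11, 11--01}
Petrick residual → -101-0, -11010, 1-01-1, 11-0-0
Cover = c'de' + bc'e'f' + bc'df' + bcd'ef' + a'c'df' + a'b'cd'e'f + a'bd'ef + a'bcef + ac'd'ef' + ac'df + ab'cef + abe'f + abd'f'  |cover|=13

13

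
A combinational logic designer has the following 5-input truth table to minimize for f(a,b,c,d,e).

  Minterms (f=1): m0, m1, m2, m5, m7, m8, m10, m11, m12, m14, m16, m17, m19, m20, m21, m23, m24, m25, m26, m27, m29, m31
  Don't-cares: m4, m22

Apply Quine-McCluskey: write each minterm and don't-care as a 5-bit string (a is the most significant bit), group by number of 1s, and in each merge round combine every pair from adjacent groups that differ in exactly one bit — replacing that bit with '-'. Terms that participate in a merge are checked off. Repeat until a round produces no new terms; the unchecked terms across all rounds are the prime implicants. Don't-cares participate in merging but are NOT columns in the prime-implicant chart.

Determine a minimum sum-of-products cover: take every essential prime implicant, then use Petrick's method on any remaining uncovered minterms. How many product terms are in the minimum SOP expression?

7

size-2^0 implicants → 00000(✓)  00001(✓)  00010(✓)  00100(✓)  00101(✓)  00111(✓)  01000(✓)  01010(✓)  01011(✓)  01100(✓)  01110(✓)  10000(✓)  10001(✓)  10011(✓)  10100(✓)  10101(✓)  10110(✓)  10111(✓)  11000(✓)  11001(✓)  11010(✓)  11011(✓)  11101(✓)  11111(✓)
size-2^1 implicants → -0000(✓)  -0001(✓)  -0100(✓)  -0101(✓)  -0111(✓)  -1000(✓)  -1010(✓)  -1011(✓)  0-000(✓)  0-010(✓)  0-100(✓)  00-00(✓)  00-01(✓)  000-0(✓)  0000-(✓)  001-1(✓)  0010-(✓)  01-00(✓)  01-10(✓)  010-0(✓)  0101-(✓)  011-0(✓)  1-000(✓)  1-001(✓)  1-011(✓)  1-101(✓)  1-111(✓)  10-00(✓)  10-01(✓)  10-11(✓)  100-1(✓)  1000-(✓)  101-0(✓)  101-1(✓)  1010-(✓)  1011-(✓)  11-01(✓)  11-11(✓)  110-0(✓)  110-1(✓)  1100-(✓)  1101-(✓)  111-1(✓)
size-2^2 implicants → --000  -0-00(✓)  -0-01(✓)  -000-(✓)  -01-1  -010-(✓)  -10-0  -101-  0--00  0-0-0  00-0-(✓)  01--0  1--01(✓)  1--11(✓)  1-0-1(✓)  1-00-  1-1-1(✓)  10--1(✓)  10-0-(✓)  101--  11--1(✓)  110--
size-2^3 implicants → -0-0-  1---1
Unchecked terms (primes): --000, -0-0-, -01-1, -10-0, -101-, 0--00, 0-0-0, 01--0, 1---1, 1-00-, 101--, 110--
Minterm coverage:
  m0 ⊆ --000,-0-0-,0--00,0-0-0
  m1 ⊆ -0-0- [E]
  m2 ⊆ 0-0-0 [E]
  m5 ⊆ -0-0-,-01-1
  m7 ⊆ -01-1 [E]
  m8 ⊆ --000,-10-0,0--00,0-0-0,01--0
  m10 ⊆ -10-0,-101-,0-0-0,01--0
  m11 ⊆ -101- [E]
  m12 ⊆ 0--00,01--0
  m14 ⊆ 01--0 [E]
  m16 ⊆ --000,-0-0-,1-00-
  m17 ⊆ -0-0-,1---1,1-00-
  m19 ⊆ 1---1 [E]
  m20 ⊆ -0-0-,101--
  m21 ⊆ -0-0-,-01-1,1---1,101--
  m23 ⊆ -01-1,1---1,101--
  m24 ⊆ --000,-10-0,1-00-,110--
  m25 ⊆ 1---1,1-00-,110--
  m26 ⊆ -10-0,-101-,110--
  m27 ⊆ -101-,1---1,110--
  m29 ⊆ 1---1 [E]
  m31 ⊆ 1---1 [E]
E = {-0-0-, -01-1, -101-, 0-0-0, 01--0, 1---1}
Petrick residual → --000
Cover = c'd'e' + b'd' + b'ce + bc'd + a'c'e' + a'be' + ae  |cover|=7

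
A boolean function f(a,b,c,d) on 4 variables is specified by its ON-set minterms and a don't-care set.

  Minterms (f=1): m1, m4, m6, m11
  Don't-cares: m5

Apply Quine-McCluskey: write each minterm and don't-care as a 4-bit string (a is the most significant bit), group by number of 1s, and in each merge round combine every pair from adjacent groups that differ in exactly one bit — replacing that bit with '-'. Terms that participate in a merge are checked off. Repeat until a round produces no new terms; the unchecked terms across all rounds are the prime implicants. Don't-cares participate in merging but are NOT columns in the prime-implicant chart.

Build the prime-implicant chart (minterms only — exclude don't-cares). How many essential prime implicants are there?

[col 0] 0001*, 0100*, 0101*, 0110*, 1011
[col 1] 0-01, 01-0, 010-
Prime implicants: 0-01, 01-0, 010-, 1011
PI chart (minterm → PIs covering it):
  1 | 0-01  (sole → essential)
  4 | 01-0,010-
  6 | 01-0  (sole → essential)
  11 | 1011  (sole → essential)
Essential prime implicants: 0-01, 01-0, 1011

3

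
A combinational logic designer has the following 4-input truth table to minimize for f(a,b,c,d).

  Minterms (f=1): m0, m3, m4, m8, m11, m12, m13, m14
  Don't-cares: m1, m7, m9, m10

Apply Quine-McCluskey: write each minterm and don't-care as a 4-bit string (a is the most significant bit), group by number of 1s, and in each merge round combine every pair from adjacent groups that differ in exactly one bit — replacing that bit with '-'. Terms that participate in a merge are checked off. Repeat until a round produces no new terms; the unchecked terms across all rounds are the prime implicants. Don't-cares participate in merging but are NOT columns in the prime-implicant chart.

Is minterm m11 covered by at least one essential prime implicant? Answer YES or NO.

Round 0: 0000✓ 0001✓ 0011✓ 0100✓ 0111✓ 1000✓ 1001✓ 1010✓ 1011✓ 1100✓ 1101✓ 1110✓
Round 1: -000✓ -001✓ -011✓ -100✓ 0-00✓ 0-11 00-1✓ 000-✓ 1-00✓ 1-01✓ 1-10✓ 10-0✓ 10-1✓ 100-✓ 101-✓ 11-0✓ 110-✓
Round 2: --00 -0-1 -00- 1--0 1-0- 10--
PIs = {--00, -0-1, -00-, 0-11, 1--0, 1-0-, 10--}
Coverage chart:
  m0: --00,-00-
  m3: -0-1,0-11
  m4: --00 ←essential
  m8: --00,-00-,1--0,1-0-,10--
  m11: -0-1,10--
  m12: --00,1--0,1-0-
  m13: 1-0- ←essential
  m14: 1--0 ←essential
Essential: --00, 1--0, 1-0-

NO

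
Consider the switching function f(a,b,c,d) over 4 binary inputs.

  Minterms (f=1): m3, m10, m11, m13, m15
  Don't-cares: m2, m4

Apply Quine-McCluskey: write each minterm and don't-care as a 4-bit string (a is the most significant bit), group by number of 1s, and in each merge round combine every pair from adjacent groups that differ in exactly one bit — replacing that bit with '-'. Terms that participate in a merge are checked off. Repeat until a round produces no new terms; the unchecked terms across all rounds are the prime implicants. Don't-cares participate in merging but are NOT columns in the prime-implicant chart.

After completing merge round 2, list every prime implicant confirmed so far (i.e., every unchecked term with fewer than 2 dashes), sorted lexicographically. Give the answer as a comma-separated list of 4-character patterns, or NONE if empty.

[col 0] 0010*, 0011*, 0100, 1010*, 1011*, 1101*, 1111*
[col 1] -010*, -011*, 001-*, 1-11, 101-*, 11-1
[col 2] -01-
Prime implicants: -01-, 0100, 1-11, 11-1

0100, 1-11, 11-1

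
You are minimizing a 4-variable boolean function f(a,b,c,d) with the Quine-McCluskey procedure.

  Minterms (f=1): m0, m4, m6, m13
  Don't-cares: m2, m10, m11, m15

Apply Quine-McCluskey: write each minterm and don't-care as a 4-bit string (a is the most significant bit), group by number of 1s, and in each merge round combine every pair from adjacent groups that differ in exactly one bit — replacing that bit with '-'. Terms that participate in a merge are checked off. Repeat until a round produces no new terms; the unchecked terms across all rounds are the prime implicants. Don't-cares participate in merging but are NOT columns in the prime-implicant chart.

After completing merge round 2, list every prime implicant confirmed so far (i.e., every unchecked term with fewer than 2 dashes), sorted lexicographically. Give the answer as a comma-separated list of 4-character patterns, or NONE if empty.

-010, 1-11, 101-, 11-1

[col 0] 0000*, 0010*, 0100*, 0110*, 1010*, 1011*, 1101*, 1111*
[col 1] -010, 0-00*, 0-10*, 00-0*, 01-0*, 1-11, 101-, 11-1
[col 2] 0--0
Prime implicants: -010, 0--0, 1-11, 101-, 11-1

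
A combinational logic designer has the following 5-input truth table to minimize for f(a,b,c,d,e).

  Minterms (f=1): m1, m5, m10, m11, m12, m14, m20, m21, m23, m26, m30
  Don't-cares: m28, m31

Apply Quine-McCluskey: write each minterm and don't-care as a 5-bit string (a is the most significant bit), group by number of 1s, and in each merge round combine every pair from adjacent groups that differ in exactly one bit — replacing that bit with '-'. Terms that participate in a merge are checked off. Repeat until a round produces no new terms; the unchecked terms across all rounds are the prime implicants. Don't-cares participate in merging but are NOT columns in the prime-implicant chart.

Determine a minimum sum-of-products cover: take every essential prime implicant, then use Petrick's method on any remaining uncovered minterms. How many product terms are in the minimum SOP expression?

6

[col 0] 00001*, 00101*, 01010*, 01011*, 01100*, 01110*, 10100*, 10101*, 10111*, 11010*, 11100*, 11110*, 11111*
[col 1] -0101, -1010*, -1100*, -1110*, 00-01, 01-10*, 0101-, 011-0*, 1-100, 1-111, 101-1, 1010-, 11-10*, 111-0*, 1111-
[col 2] -1-10, -11-0
Prime implicants: -0101, -1-10, -11-0, 00-01, 0101-, 1-100, 1-111, 101-1, 1010-, 1111-
PI chart (minterm → PIs covering it):
  1 | 00-01  (sole → essential)
  5 | -0101,00-01
  10 | -1-10,0101-
  11 | 0101-  (sole → essential)
  12 | -11-0  (sole → essential)
  14 | -1-10,-11-0
  20 | 1-100,1010-
  21 | -0101,101-1,1010-
  23 | 1-111,101-1
  26 | -1-10  (sole → essential)
  30 | -1-10,-11-0,1111-
Essential prime implicants: -1-10, -11-0, 00-01, 0101-
Petrick residual → 1-100, 101-1
Minimum SOP uses 6 PIs: bde' + bce' + a'b'd'e + a'bc'd + acd'e' + ab'ce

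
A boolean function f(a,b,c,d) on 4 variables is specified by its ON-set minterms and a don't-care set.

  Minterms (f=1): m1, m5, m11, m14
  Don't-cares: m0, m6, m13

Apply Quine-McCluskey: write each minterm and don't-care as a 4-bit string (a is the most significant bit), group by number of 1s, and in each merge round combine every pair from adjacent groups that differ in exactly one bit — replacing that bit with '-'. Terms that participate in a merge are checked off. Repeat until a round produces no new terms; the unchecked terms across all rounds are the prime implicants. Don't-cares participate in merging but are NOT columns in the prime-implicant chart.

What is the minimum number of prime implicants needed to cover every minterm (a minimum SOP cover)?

3

Round 0: 0000✓ 0001✓ 0101✓ 0110✓ 1011 1101✓ 1110✓
Round 1: -101 -110 0-01 000-
PIs = {-101, -110, 0-01, 000-, 1011}
Coverage chart:
  m1: 0-01,000-
  m5: -101,0-01
  m11: 1011 ←essential
  m14: -110 ←essential
Essential: -110, 1011
Petrick residual → 0-01
Min cover (3 terms): bcd' + a'c'd + ab'cd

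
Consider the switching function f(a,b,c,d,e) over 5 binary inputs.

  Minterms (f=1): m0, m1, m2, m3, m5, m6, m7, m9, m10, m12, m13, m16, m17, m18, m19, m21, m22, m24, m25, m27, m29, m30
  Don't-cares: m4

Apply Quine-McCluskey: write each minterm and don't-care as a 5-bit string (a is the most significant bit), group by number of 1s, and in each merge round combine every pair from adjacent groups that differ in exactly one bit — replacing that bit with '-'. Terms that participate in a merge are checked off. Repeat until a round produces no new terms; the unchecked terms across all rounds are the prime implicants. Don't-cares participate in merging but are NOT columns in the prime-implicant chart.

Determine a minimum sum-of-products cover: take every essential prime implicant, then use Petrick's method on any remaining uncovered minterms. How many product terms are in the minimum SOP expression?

8

Round 0: 00000✓ 00001✓ 00010✓ 00011✓ 00100✓ 00101✓ 00110✓ 00111✓ 01001✓ 01010✓ 01100✓ 01101✓ 10000✓ 10001✓ 10010✓ 10011✓ 10101✓ 10110✓ 11000✓ 11001✓ 11011✓ 11101✓ 11110✓
Round 1: -0000✓ -0001✓ -0010✓ -0011✓ -0101✓ -0110✓ -1001✓ -1101✓ 0-001✓ 0-010 0-100✓ 0-101✓ 00-00✓ 00-01✓ 00-10✓ 00-11✓ 000-0✓ 000-1✓ 0000-✓ 0001-✓ 001-0✓ 001-1✓ 0010-✓ 0011-✓ 01-01✓ 0110-✓ 1-000✓ 1-001✓ 1-011✓ 1-101✓ 1-110 10-01✓ 10-10✓ 100-0✓ 100-1✓ 1000-✓ 1001-✓ 11-01✓ 110-1✓ 1100-✓
Round 2: --001✓ --101✓ -0-01✓ -0-10 -00-0✓ -00-1✓ -000-✓ -001-✓ -1-01✓ 0--01✓ 0-10- 00--0✓ 00--1✓ 00-0-✓ 00-1-✓ 000--✓ 001--✓ 1--01✓ 1-0-1 1-00- 100--✓
Round 3: ---01 -00-- 00---
PIs = {---01, -0-10, -00--, 0-010, 0-10-, 00---, 1-0-1, 1-00-, 1-110}
Coverage chart:
  m0: -00--,00---
  m1: ---01,-00--,00---
  m2: -0-10,-00--,0-010,00---
  m3: -00--,00---
  m5: ---01,0-10-,00---
  m6: -0-10,00---
  m7: 00--- ←essential
  m9: ---01 ←essential
  m10: 0-010 ←essential
  m12: 0-10- ←essential
  m13: ---01,0-10-
  m16: -00--,1-00-
  m17: ---01,-00--,1-0-1,1-00-
  m18: -0-10,-00--
  m19: -00--,1-0-1
  m21: ---01 ←essential
  m22: -0-10,1-110
  m24: 1-00- ←essential
  m25: ---01,1-0-1,1-00-
  m27: 1-0-1 ←essential
  m29: ---01 ←essential
  m30: 1-110 ←essential
Essential: ---01, 0-010, 0-10-, 00---, 1-0-1, 1-00-, 1-110
Petrick residual → -0-10
Min cover (8 terms): d'e + b'de' + a'c'de' + a'cd' + a'b' + ac'e + ac'd' + acde'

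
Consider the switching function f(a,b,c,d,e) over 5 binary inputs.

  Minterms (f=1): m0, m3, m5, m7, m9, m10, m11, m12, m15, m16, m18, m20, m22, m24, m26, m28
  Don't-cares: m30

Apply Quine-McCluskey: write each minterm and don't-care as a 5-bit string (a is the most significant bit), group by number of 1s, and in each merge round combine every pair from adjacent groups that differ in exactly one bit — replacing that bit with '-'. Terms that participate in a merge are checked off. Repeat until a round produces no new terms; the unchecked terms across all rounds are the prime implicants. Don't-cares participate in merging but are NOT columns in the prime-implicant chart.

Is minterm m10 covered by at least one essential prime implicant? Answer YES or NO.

NO

Round 0: 00000✓ 00011✓ 00101✓ 00111✓ 01001✓ 01010✓ 01011✓ 01100✓ 01111✓ 10000✓ 10010✓ 10100✓ 10110✓ 11000✓ 11010✓ 11100✓ 11110✓
Round 1: -0000 -1010 -1100 0-011✓ 0-111✓ 00-11✓ 001-1 01-11✓ 010-1 0101- 1-000✓ 1-010✓ 1-100✓ 1-110✓ 10-00✓ 10-10✓ 100-0✓ 101-0✓ 11-00✓ 11-10✓ 110-0✓ 111-0✓
Round 2: 0--11 1--00✓ 1--10✓ 1-0-0✓ 1-1-0✓ 10--0✓ 11--0✓
Round 3: 1---0
PIs = {-0000, -1010, -1100, 0--11, 001-1, 010-1, 0101-, 1---0}
Coverage chart:
  m0: -0000 ←essential
  m3: 0--11 ←essential
  m5: 001-1 ←essential
  m7: 0--11,001-1
  m9: 010-1 ←essential
  m10: -1010,0101-
  m11: 0--11,010-1,0101-
  m12: -1100 ←essential
  m15: 0--11 ←essential
  m16: -0000,1---0
  m18: 1---0 ←essential
  m20: 1---0 ←essential
  m22: 1---0 ←essential
  m24: 1---0 ←essential
  m26: -1010,1---0
  m28: -1100,1---0
Essential: -0000, -1100, 0--11, 001-1, 010-1, 1---0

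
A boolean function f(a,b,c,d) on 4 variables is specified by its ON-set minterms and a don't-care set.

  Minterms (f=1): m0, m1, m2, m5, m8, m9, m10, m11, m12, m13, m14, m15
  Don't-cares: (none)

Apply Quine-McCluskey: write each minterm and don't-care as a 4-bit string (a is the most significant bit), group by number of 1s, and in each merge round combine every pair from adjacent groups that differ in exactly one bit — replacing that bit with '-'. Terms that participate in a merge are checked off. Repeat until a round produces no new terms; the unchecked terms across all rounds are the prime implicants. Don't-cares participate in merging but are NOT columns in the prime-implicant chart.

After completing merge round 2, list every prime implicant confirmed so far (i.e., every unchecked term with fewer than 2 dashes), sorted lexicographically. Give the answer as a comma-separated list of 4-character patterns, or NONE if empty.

[col 0] 0000*, 0001*, 0010*, 0101*, 1000*, 1001*, 1010*, 1011*, 1100*, 1101*, 1110*, 1111*
[col 1] -000*, -001*, -010*, -101*, 0-01*, 00-0*, 000-*, 1-00*, 1-01*, 1-10*, 1-11*, 10-0*, 10-1*, 100-*, 101-*, 11-0*, 11-1*, 110-*, 111-*
[col 2] --01, -0-0, -00-, 1--0*, 1--1*, 1-0-*, 1-1-*, 10--*, 11--*
[col 3] 1---
Prime implicants: --01, -0-0, -00-, 1---

NONE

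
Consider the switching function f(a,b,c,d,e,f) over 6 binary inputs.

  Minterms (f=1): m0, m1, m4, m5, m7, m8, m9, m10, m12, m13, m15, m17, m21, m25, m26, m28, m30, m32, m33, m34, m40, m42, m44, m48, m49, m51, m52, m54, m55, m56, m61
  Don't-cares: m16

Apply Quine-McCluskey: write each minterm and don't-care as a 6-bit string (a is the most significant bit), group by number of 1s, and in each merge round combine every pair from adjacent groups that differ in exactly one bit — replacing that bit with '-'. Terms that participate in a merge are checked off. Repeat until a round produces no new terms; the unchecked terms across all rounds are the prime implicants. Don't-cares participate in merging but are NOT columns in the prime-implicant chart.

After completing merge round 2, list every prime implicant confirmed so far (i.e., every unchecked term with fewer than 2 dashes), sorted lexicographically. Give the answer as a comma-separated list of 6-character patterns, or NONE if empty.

Round 0: 000000✓ 000001✓ 000100✓ 000101✓ 000111✓ 001000✓ 001001✓ 001010✓ 001100✓ 001101✓ 001111✓ 010000✓ 010001✓ 010101✓ 011001✓ 011010✓ 011100✓ 011110✓ 100000✓ 100001✓ 100010✓ 101000✓ 101010✓ 101100✓ 110000✓ 110001✓ 110011✓ 110100✓ 110110✓ 110111✓ 111000✓ 111101
Round 1: -00000✓ -00001✓ -01000✓ -01010✓ -01100✓ -10000✓ -10001✓ 0-0000✓ 0-0001✓ 0-0101✓ 0-1001✓ 0-1010 0-1100 00-000✓ 00-001✓ 00-100✓ 00-101✓ 00-111✓ 000-00✓ 000-01✓ 00000-✓ 0001-1✓ 00010-✓ 001-00✓ 001-01✓ 0010-0✓ 00100-✓ 0011-1✓ 00110-✓ 01-001✓ 010-01✓ 01000-✓ 011-10 0111-0 1-0000✓ 1-0001✓ 1-1000✓ 10-000✓ 10-010✓ 1000-0✓ 10000-✓ 101-00✓ 1010-0✓ 11-000✓ 110-00 110-11 1100-1 11000-✓ 1101-0 11011-
Round 2: --0000✓ --0001✓ -0-000 -0000-✓ -01-00 -010-0 -1000-✓ 0--001 0-0-01 0-000-✓ 00--00✓ 00--01✓ 00-00-✓ 00-1-1 00-10-✓ 000-0-✓ 001-0-✓ 1--000 1-000-✓ 10-0-0
Round 3: --000- 00--0-
PIs = {--000-, -0-000, -01-00, -010-0, 0--001, 0-0-01, 0-1010, 0-1100, 00--0-, 00-1-1, 011-10, 0111-0, 1--000, 10-0-0, 110-00, 110-11, 1100-1, 1101-0, 11011-, 111101}

0-1010, 0-1100, 011-10, 0111-0, 110-00, 110-11, 1100-1, 1101-0, 11011-, 111101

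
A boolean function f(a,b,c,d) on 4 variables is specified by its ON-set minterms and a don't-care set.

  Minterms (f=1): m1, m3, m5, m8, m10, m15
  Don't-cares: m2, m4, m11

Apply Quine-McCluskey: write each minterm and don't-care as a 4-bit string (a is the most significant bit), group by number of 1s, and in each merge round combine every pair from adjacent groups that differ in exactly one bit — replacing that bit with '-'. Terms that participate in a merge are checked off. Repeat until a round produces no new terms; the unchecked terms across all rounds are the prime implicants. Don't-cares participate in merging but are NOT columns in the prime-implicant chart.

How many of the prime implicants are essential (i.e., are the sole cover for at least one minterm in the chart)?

2

Round 0: 0001✓ 0010✓ 0011✓ 0100✓ 0101✓ 1000✓ 1010✓ 1011✓ 1111✓
Round 1: -010✓ -011✓ 0-01 00-1 001-✓ 010- 1-11 10-0 101-✓
Round 2: -01-
PIs = {-01-, 0-01, 00-1, 010-, 1-11, 10-0}
Coverage chart:
  m1: 0-01,00-1
  m3: -01-,00-1
  m5: 0-01,010-
  m8: 10-0 ←essential
  m10: -01-,10-0
  m15: 1-11 ←essential
Essential: 1-11, 10-0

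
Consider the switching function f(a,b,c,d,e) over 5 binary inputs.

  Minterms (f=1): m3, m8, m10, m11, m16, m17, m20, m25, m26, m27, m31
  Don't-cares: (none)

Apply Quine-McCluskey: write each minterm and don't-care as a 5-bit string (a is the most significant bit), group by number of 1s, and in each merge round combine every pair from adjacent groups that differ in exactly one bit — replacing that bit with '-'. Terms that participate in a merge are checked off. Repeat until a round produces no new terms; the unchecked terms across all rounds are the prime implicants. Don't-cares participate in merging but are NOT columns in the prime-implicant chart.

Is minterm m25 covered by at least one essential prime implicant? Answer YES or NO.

Round 0: 00011✓ 01000✓ 01010✓ 01011✓ 10000✓ 10001✓ 10100✓ 11001✓ 11010✓ 11011✓ 11111✓
Round 1: -1010✓ -1011✓ 0-011 010-0 0101-✓ 1-001 10-00 1000- 11-11 110-1 1101-✓
Round 2: -101-
PIs = {-101-, 0-011, 010-0, 1-001, 10-00, 1000-, 11-11, 110-1}
Coverage chart:
  m3: 0-011 ←essential
  m8: 010-0 ←essential
  m10: -101-,010-0
  m11: -101-,0-011
  m16: 10-00,1000-
  m17: 1-001,1000-
  m20: 10-00 ←essential
  m25: 1-001,110-1
  m26: -101- ←essential
  m27: -101-,11-11,110-1
  m31: 11-11 ←essential
Essential: -101-, 0-011, 010-0, 10-00, 11-11

NO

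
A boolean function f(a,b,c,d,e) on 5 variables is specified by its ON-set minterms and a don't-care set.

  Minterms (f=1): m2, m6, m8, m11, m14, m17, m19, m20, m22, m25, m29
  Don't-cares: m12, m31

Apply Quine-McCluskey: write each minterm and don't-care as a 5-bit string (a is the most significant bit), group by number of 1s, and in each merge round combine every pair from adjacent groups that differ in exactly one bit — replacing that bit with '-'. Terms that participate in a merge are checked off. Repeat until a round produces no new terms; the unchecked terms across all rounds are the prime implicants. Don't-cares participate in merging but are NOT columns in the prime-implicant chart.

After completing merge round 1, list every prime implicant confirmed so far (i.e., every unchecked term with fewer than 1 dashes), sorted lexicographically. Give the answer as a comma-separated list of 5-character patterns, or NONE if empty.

01011

Round 0: 00010✓ 00110✓ 01000✓ 01011 01100✓ 01110✓ 10001✓ 10011✓ 10100✓ 10110✓ 11001✓ 11101✓ 11111✓
Round 1: -0110 0-110 00-10 01-00 011-0 1-001 100-1 101-0 11-01 111-1
PIs = {-0110, 0-110, 00-10, 01-00, 01011, 011-0, 1-001, 100-1, 101-0, 11-01, 111-1}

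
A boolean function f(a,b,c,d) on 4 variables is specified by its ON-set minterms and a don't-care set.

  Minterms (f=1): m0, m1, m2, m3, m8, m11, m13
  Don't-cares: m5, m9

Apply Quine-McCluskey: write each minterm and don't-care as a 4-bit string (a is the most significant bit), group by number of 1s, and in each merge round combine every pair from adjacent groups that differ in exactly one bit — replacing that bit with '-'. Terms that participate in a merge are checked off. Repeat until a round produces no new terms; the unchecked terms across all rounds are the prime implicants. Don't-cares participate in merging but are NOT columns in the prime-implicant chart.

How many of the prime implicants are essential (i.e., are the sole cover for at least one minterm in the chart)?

4

[col 0] 0000*, 0001*, 0010*, 0011*, 0101*, 1000*, 1001*, 1011*, 1101*
[col 1] -000*, -001*, -011*, -101*, 0-01*, 00-0*, 00-1*, 000-*, 001-*, 1-01*, 10-1*, 100-*
[col 2] --01, -0-1, -00-, 00--
Prime implicants: --01, -0-1, -00-, 00--
PI chart (minterm → PIs covering it):
  0 | -00-,00--
  1 | --01,-0-1,-00-,00--
  2 | 00--  (sole → essential)
  3 | -0-1,00--
  8 | -00-  (sole → essential)
  11 | -0-1  (sole → essential)
  13 | --01  (sole → essential)
Essential prime implicants: --01, -0-1, -00-, 00--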